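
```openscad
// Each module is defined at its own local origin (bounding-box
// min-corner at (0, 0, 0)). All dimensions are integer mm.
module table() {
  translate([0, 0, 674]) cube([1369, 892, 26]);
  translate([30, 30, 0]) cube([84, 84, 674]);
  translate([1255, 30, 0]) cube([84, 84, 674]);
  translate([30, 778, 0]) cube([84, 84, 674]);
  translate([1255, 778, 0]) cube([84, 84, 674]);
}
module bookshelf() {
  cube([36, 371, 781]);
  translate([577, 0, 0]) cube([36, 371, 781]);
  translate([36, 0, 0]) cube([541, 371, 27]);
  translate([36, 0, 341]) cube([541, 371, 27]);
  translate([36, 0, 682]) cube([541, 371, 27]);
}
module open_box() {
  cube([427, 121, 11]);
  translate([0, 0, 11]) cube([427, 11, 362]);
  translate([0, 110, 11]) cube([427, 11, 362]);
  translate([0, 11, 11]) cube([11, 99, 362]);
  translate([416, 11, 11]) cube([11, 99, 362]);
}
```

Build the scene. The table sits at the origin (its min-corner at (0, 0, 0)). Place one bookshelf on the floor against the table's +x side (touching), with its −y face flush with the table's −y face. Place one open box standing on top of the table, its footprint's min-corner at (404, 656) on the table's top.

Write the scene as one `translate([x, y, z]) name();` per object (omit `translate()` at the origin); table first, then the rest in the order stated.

table();
translate([1369, 0, 0]) bookshelf();
translate([404, 656, 700]) open_box();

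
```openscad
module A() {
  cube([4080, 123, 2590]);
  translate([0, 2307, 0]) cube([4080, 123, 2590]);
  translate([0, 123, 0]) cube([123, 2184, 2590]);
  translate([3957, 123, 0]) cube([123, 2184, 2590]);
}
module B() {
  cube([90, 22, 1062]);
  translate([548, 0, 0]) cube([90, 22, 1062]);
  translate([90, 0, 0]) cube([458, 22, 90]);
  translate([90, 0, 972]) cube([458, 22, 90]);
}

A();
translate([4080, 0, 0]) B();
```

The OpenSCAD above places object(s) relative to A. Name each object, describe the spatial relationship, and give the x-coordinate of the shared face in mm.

A is a house frame. B is a picture frame. The picture frame is against the house frame's +x side, with their −y faces flush. The x-coordinate of the shared face is 4080 mm.

The house frame's +x face and the picture frame's −x face are both at x = 4080 mm.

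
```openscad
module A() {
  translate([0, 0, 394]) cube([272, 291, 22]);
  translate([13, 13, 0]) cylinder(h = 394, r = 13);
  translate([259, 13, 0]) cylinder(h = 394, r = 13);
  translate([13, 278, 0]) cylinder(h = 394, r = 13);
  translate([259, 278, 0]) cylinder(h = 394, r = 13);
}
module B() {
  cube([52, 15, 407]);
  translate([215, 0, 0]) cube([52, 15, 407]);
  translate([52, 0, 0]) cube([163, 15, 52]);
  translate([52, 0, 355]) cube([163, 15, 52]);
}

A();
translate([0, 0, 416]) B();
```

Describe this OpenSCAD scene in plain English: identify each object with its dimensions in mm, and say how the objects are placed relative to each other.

A is a four-legged stool. The seat is 272×291 mm, 22 mm thick, top at z = 416 mm. It stands on four round legs, each 26 mm in diameter, from z = 0 to the seat underside, each leg's axis is inset half a diameter from the nearest pair of seat edges (so the leg's bounding box is flush with the corner).

B is a rectangular picture frame lying in the x–z plane (depth along y). The opening is 163 mm wide (x) by 303 mm tall (z), surrounded by a border 52 mm wide on all four sides. The frame is 15 mm deep and is made of two full-height vertical stiles with two horizontal rails fitted between them.

The picture frame is on top of the stool.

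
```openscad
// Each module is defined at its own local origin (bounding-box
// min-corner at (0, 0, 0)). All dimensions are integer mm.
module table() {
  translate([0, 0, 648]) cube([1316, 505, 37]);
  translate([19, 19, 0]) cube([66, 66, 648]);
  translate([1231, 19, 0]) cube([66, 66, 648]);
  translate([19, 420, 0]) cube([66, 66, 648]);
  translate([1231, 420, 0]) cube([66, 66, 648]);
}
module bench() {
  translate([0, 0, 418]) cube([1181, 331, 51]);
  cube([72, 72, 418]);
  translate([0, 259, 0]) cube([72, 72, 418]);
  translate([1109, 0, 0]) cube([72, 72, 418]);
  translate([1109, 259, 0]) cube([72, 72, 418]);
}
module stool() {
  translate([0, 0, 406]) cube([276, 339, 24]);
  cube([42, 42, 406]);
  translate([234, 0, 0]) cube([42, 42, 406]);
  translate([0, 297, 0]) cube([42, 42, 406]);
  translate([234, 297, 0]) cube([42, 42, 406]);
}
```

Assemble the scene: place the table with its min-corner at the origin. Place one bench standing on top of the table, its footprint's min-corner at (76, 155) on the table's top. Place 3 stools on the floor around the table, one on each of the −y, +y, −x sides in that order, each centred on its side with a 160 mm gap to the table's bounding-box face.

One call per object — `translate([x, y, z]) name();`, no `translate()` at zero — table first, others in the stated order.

table();
translate([76, 155, 685]) bench();
translate([520, -499, 0]) stool();
translate([520, 665, 0]) stool();
translate([-436, 83, 0]) stool();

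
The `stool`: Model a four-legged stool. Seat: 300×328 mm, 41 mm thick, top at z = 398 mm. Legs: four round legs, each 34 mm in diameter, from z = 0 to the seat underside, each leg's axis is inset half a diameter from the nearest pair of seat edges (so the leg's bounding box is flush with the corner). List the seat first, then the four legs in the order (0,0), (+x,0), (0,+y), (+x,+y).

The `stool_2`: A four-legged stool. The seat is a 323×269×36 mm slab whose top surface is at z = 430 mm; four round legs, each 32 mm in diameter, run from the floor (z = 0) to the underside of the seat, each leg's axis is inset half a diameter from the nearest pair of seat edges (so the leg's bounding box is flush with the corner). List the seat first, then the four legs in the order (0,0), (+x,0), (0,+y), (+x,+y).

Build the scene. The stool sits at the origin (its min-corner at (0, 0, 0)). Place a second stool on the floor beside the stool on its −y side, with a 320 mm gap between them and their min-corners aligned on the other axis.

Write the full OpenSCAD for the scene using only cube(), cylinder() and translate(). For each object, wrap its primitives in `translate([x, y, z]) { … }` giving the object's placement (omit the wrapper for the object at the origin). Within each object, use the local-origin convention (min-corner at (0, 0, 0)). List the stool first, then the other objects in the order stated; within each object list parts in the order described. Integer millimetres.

translate([0, 0, 357]) cube([300, 328, 41]);
translate([17, 17, 0]) cylinder(h = 357, r = 17);
translate([283, 17, 0]) cylinder(h = 357, r = 17);
translate([17, 311, 0]) cylinder(h = 357, r = 17);
translate([283, 311, 0]) cylinder(h = 357, r = 17);
translate([0, -589, 0]) {
  translate([0, 0, 394]) cube([323, 269, 36]);
  translate([16, 16, 0]) cylinder(h = 394, r = 16);
  translate([307, 16, 0]) cylinder(h = 394, r = 16);
  translate([16, 253, 0]) cylinder(h = 394, r = 16);
  translate([307, 253, 0]) cylinder(h = 394, r = 16);
}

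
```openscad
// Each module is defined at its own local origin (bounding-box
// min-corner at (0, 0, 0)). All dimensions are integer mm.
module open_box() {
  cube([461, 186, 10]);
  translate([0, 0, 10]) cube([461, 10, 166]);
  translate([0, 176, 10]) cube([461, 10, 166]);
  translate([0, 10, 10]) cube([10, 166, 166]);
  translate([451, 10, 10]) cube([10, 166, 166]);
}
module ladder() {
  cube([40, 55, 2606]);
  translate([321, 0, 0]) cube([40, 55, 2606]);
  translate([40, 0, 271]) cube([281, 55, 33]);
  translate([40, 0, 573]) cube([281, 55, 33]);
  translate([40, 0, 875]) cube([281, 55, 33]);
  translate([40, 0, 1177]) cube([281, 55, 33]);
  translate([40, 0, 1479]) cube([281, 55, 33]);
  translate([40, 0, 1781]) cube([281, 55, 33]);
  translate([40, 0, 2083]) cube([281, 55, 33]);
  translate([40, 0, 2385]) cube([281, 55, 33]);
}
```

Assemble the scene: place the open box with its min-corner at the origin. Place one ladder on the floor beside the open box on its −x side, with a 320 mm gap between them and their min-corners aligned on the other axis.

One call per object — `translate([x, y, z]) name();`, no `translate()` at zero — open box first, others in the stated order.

open_box();
translate([-681, 0, 0]) ladder();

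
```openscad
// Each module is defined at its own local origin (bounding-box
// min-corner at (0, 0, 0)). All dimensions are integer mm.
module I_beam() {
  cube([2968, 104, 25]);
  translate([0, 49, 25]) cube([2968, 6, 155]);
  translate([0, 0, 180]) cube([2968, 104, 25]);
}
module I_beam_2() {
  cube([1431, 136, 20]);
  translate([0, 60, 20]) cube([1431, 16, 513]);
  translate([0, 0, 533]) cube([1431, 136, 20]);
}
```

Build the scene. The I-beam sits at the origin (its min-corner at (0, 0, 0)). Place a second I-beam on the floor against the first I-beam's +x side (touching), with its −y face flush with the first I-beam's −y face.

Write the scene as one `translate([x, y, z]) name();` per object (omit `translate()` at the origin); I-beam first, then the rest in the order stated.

I_beam();
translate([2968, 0, 0]) I_beam_2();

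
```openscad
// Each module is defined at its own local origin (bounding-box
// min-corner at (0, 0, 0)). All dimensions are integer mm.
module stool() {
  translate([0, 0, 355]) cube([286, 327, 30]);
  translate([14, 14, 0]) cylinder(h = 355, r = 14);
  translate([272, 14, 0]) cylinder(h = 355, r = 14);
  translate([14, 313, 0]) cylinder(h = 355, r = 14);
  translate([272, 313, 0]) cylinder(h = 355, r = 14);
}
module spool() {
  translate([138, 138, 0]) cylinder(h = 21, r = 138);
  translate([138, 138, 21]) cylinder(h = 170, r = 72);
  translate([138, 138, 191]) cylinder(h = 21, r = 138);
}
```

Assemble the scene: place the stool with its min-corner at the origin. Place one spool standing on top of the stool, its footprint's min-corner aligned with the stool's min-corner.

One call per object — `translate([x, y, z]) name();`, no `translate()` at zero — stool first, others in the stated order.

stool();
translate([0, 0, 385]) spool();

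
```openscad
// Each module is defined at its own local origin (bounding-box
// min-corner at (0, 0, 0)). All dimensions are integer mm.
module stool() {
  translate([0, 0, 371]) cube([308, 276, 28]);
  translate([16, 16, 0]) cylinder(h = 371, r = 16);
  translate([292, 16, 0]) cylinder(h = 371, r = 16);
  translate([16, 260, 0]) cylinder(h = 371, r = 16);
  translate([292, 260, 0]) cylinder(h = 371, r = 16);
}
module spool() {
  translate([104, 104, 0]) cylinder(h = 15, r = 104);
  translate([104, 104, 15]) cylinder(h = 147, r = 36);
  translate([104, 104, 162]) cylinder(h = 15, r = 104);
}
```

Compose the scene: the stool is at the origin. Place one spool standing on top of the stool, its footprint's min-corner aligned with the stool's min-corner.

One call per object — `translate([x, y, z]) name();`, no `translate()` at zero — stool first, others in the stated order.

stool();
translate([0, 0, 399]) spool();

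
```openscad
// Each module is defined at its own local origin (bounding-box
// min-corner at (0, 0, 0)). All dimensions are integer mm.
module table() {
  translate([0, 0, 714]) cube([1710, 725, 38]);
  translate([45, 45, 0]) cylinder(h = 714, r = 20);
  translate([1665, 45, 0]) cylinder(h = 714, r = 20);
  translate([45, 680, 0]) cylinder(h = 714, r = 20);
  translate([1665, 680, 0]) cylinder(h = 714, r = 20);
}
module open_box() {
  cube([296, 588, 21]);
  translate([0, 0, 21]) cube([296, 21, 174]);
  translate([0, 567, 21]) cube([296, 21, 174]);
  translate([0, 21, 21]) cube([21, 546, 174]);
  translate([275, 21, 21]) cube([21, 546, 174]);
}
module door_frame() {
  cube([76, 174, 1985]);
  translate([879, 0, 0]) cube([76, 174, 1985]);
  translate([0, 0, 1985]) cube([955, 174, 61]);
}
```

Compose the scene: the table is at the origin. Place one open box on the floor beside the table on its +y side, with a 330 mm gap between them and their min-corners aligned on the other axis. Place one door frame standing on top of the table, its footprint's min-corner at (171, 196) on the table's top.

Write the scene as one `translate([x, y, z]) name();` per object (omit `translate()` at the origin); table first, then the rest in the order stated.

table();
translate([0, 1055, 0]) open_box();
translate([171, 196, 752]) door_frame();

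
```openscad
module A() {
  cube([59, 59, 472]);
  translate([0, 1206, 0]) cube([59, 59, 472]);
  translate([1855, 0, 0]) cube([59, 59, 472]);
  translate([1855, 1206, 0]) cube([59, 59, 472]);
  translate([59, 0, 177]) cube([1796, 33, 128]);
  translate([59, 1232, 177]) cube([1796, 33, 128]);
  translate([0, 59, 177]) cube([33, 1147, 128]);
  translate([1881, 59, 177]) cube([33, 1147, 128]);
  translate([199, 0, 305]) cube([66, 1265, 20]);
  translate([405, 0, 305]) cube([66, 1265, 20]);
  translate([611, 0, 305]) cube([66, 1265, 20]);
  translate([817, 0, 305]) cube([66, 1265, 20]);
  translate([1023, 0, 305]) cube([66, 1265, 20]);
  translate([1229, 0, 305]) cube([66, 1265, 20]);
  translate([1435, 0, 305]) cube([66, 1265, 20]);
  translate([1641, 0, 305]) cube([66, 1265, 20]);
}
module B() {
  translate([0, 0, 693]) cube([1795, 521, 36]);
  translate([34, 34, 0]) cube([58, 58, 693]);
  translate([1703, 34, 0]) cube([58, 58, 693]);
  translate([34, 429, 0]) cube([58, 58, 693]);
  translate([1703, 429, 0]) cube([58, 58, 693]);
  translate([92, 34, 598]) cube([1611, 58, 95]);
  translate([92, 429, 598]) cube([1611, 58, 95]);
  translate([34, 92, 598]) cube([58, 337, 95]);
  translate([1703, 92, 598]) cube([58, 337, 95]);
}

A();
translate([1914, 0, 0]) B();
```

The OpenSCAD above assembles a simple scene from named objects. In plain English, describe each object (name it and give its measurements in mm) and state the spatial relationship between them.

A is a bed frame 1914 mm long (x) by 1265 mm wide (y). Four 59×59 mm corner posts, 472 mm tall, at the corners of the footprint. Four rails of 33 mm thickness and 128 mm height run between adjacent posts with their undersides at z = 177 mm, their outer faces flush with the outside of the frame (the two x-running rails run between the posts' inner faces; the two y-running rails run between the posts' inner faces). 8 slats, each 66 mm wide (x) and 20 mm thick, lie across the top of the two x-running rails, running the full 1265 mm width of the frame in y; the slats are evenly spaced along x between the inner faces of the end posts with equal gaps (rounded down to the nearest mm) at the −x end and between each pair — any rounding remainder accumulates at the +x end.

B is a table with a 1795×521 mm rectangular top, 36 mm thick, top surface at z = 729 mm, supported by four 58×58 mm square legs, each inset 34 mm from the nearest pair of top edges, running from the floor. Four apron rails, 58 mm thick and 95 mm tall, run between adjacent legs with their top edges flush with the underside of the top and their outer faces flush with the legs' outer faces.

The table is against the bed frame's +x side, with their −y faces flush.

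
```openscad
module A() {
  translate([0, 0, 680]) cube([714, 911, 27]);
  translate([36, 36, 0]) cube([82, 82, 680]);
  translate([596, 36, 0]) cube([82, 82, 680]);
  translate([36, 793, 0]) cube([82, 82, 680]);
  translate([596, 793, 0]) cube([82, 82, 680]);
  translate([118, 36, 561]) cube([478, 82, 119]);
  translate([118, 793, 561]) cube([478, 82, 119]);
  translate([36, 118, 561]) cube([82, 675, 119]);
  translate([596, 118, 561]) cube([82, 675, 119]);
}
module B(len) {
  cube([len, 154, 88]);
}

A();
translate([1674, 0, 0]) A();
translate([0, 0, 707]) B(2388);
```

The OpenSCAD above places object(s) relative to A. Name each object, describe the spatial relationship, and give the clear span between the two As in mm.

A is a table. B is a beam. A beam spans the tops of two tables. The clear span between the two tables is 960 mm.

Second table starts at x = 1674; first ends at x = 714; clear span = 1674 − 714 = 960 mm.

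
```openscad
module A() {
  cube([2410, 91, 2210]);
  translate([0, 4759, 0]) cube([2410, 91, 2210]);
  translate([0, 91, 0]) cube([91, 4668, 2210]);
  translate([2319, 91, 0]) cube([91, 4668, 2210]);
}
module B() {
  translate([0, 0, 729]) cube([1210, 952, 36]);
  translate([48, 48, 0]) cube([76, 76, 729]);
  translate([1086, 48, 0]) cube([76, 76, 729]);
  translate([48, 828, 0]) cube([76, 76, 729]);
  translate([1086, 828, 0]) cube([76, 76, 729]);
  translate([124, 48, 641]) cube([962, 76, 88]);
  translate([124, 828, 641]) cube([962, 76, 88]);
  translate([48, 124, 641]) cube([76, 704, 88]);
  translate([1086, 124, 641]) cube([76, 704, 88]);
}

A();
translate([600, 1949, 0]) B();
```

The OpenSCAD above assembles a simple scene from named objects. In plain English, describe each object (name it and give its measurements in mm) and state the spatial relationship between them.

A is a box-shaped house frame (walls only): outside footprint 2410×4850 mm, wall height 2210 mm, wall thickness 91 mm. The two y-facing walls run the full x-width; the two x-facing walls fit between the inner faces of the y-facing walls.

B is a table: top 1210 mm (x) × 952 mm (y), 36 mm thick, upper face at z = 765 mm, on four 76×76 mm square legs, each inset 48 mm from the nearest pair of top edges, running from z = 0 to the bottom of the top. Four apron rails, 76 mm thick and 88 mm tall, run between adjacent legs with their top edges flush with the underside of the top and their outer faces flush with the legs' outer faces.

The table sits inside the house frame, centred.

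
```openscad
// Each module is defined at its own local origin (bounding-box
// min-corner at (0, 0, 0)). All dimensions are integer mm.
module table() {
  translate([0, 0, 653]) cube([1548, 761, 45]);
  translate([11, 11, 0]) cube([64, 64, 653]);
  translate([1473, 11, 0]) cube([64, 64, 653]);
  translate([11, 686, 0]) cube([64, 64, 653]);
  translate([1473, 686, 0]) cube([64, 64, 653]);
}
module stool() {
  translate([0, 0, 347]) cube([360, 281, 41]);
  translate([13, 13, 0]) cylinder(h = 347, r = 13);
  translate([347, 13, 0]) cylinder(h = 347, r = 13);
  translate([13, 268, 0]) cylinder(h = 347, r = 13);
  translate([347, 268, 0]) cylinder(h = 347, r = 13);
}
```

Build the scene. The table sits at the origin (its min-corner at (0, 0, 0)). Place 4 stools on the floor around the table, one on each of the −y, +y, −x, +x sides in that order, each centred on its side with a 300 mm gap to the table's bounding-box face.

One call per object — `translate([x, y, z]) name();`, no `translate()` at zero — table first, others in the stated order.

table();
translate([594, -581, 0]) stool();
translate([594, 1061, 0]) stool();
translate([-660, 240, 0]) stool();
translate([1848, 240, 0]) stool();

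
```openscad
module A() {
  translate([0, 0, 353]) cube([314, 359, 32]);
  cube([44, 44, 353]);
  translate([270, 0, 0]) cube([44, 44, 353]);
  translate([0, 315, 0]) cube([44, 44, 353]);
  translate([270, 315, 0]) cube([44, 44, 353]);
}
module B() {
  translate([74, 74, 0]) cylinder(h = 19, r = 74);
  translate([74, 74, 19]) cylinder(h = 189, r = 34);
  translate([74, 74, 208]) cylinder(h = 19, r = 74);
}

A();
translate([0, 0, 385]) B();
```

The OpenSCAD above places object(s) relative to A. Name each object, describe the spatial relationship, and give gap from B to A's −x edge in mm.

A is a stool. B is a spool. The spool is on top of the stool. The gap from the spool to the stool's −x edge is 0 mm.

The spool's min-x is at 0; the stool's min-x is 0; gap = 0 mm.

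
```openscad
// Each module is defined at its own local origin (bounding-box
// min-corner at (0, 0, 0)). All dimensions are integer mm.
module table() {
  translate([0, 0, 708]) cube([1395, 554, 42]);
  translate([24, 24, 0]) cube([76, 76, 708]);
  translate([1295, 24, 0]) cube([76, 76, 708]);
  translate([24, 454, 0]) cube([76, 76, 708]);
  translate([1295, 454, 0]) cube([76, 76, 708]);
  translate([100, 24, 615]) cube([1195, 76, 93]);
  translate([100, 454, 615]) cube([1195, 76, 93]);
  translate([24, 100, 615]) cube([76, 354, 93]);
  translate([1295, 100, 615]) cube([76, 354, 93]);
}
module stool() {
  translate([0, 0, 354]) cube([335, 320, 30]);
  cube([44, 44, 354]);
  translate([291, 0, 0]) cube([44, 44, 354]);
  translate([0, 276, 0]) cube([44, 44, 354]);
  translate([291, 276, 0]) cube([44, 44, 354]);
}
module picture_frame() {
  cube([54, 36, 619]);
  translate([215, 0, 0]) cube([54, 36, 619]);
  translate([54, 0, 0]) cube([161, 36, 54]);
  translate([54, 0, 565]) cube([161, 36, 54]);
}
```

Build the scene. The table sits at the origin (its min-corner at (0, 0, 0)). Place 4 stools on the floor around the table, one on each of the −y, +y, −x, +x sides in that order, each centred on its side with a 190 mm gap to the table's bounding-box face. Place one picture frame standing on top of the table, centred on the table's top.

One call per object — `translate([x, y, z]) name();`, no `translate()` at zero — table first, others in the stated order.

table();
translate([530, -510, 0]) stool();
translate([530, 744, 0]) stool();
translate([-525, 117, 0]) stool();
translate([1585, 117, 0]) stool();
translate([563, 259, 750]) picture_frame();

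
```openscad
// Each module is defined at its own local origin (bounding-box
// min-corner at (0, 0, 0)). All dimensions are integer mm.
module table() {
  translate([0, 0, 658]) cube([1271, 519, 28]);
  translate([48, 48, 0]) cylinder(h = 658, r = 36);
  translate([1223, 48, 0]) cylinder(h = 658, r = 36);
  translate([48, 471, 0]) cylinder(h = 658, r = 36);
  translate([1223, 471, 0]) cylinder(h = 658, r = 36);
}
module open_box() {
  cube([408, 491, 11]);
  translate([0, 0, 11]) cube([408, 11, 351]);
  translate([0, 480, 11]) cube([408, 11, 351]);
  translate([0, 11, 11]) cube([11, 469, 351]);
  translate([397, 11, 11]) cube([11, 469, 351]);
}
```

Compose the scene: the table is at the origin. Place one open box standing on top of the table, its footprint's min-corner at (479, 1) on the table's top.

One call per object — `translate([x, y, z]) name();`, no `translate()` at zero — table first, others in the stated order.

table();
translate([479, 1, 686]) open_box();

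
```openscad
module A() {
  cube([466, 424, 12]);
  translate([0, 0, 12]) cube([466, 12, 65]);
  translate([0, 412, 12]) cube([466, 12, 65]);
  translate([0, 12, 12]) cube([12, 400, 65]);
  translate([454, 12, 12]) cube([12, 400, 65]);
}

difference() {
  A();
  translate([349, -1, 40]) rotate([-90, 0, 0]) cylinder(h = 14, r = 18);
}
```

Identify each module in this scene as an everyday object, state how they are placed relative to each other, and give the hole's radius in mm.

The subtracted cylinder has r = 18 mm.

A is an open box. The open box has a circular hole through its front wall. The hole's radius is 18 mm.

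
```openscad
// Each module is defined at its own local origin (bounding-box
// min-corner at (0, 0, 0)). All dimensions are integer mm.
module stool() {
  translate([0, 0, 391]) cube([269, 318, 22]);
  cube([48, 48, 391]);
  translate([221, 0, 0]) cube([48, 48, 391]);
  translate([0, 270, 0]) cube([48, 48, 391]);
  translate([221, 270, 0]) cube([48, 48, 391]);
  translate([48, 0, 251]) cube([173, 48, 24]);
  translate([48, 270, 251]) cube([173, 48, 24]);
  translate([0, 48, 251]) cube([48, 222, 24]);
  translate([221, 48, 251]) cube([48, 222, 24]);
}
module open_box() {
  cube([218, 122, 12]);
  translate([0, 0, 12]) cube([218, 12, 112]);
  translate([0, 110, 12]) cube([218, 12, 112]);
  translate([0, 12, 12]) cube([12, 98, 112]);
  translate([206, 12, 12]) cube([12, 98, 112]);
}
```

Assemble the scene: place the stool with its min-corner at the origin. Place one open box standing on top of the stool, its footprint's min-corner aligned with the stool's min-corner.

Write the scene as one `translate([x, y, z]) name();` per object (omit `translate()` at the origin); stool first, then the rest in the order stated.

stool();
translate([0, 0, 413]) open_box();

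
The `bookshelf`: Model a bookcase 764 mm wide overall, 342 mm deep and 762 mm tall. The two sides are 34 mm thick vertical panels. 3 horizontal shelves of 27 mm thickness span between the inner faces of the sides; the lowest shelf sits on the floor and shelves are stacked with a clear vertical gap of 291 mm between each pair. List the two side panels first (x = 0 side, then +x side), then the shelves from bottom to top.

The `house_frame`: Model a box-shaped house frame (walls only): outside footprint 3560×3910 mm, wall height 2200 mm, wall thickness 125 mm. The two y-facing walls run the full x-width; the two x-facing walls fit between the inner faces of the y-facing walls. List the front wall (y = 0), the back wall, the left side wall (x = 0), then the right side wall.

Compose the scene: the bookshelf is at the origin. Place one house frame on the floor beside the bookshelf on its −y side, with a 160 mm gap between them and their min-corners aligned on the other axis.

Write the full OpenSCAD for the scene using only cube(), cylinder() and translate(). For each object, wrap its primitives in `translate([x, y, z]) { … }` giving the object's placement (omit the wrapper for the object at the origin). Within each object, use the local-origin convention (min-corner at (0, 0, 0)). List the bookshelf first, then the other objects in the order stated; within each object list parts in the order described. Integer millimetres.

cube([34, 342, 762]);
translate([730, 0, 0]) cube([34, 342, 762]);
translate([34, 0, 0]) cube([696, 342, 27]);
translate([34, 0, 318]) cube([696, 342, 27]);
translate([34, 0, 636]) cube([696, 342, 27]);
translate([0, -4070, 0]) {
  cube([3560, 125, 2200]);
  translate([0, 3785, 0]) cube([3560, 125, 2200]);
  translate([0, 125, 0]) cube([125, 3660, 2200]);
  translate([3435, 125, 0]) cube([125, 3660, 2200]);
}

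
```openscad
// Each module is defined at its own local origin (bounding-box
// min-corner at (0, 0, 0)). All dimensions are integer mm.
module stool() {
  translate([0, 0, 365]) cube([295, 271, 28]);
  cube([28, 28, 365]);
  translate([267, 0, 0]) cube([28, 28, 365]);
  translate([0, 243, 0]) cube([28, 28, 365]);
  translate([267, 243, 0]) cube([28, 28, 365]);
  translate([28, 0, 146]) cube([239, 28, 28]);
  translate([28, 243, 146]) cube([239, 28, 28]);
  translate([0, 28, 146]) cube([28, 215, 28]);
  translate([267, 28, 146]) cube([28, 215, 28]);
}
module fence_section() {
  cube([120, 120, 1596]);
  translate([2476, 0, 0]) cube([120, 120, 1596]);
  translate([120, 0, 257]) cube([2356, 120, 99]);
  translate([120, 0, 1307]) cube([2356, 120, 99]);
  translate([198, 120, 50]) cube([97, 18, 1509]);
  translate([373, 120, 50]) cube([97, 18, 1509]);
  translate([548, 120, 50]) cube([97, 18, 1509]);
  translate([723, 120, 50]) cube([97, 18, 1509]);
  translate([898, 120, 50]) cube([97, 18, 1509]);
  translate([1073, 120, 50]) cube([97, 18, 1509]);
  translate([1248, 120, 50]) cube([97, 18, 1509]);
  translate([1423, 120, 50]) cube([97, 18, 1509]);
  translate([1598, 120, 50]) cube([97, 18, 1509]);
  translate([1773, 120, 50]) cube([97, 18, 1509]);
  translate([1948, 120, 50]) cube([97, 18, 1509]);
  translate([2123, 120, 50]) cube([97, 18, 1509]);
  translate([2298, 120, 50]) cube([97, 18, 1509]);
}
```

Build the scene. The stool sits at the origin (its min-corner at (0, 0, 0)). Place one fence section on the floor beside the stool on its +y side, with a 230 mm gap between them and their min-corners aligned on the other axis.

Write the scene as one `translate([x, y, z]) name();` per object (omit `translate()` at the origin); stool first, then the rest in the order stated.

stool();
translate([0, 501, 0]) fence_section();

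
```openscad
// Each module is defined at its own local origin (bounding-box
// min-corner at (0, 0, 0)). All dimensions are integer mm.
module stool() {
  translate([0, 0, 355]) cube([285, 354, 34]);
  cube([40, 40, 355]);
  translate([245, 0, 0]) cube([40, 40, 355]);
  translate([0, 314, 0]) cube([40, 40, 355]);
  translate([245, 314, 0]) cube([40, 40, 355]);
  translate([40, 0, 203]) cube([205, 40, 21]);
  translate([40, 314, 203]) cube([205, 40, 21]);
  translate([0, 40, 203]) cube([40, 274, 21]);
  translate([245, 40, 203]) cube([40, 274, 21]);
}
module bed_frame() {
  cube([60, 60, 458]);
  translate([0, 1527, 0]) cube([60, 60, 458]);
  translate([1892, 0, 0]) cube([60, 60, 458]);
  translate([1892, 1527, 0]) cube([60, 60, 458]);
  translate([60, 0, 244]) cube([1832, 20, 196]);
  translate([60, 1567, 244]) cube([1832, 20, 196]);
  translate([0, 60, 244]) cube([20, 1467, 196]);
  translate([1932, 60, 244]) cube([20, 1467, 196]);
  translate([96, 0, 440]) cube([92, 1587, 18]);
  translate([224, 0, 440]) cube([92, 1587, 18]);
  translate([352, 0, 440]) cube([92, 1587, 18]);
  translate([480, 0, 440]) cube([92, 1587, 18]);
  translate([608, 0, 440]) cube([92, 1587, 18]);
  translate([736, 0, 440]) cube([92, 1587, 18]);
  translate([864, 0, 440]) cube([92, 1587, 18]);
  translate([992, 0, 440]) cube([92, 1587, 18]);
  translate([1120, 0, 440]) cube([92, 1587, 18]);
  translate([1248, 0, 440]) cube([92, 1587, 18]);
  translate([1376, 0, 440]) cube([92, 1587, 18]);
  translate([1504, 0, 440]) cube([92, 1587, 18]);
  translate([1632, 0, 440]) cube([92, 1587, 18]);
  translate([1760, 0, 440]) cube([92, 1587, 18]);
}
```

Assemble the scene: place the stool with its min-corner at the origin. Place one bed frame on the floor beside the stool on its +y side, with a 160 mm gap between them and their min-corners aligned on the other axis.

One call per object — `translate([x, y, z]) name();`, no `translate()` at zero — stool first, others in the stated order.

stool();
translate([0, 514, 0]) bed_frame();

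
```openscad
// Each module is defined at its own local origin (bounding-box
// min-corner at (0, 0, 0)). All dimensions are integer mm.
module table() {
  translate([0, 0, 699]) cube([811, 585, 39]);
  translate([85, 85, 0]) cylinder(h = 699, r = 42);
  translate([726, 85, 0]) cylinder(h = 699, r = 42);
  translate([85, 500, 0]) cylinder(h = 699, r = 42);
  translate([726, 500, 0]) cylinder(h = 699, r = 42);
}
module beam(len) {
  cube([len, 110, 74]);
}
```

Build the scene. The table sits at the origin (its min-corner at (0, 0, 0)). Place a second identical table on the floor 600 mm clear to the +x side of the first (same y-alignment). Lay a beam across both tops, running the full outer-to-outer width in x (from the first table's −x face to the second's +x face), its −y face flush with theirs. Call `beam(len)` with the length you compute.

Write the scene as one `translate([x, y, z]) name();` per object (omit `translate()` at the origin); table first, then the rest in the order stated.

table();
translate([1411, 0, 0]) table();
translate([0, 0, 738]) beam(2222);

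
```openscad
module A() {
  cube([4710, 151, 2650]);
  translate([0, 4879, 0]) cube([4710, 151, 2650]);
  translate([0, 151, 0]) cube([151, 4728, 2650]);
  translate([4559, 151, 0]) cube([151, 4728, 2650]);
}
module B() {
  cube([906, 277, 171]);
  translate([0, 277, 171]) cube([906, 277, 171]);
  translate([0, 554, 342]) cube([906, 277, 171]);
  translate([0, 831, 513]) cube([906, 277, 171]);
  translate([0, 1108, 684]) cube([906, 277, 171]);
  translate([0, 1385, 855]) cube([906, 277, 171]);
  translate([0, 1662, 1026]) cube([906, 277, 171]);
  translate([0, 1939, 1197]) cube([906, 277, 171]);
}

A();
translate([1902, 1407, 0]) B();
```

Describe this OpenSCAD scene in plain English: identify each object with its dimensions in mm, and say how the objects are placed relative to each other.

A is a box-shaped house frame (walls only): outside footprint 4710×5030 mm, wall height 2650 mm, wall thickness 151 mm. The two y-facing walls run the full x-width; the two x-facing walls fit between the inner faces of the y-facing walls.

B is a run of 8 identical solid stair steps. Each tread is 906×277 mm and each step block is 171 mm high. Step 1 rests on the floor; step k is offset from step 1 by (k−1)×277 mm in y and (k−1)×171 mm in z.

The staircase sits inside the house frame, centred.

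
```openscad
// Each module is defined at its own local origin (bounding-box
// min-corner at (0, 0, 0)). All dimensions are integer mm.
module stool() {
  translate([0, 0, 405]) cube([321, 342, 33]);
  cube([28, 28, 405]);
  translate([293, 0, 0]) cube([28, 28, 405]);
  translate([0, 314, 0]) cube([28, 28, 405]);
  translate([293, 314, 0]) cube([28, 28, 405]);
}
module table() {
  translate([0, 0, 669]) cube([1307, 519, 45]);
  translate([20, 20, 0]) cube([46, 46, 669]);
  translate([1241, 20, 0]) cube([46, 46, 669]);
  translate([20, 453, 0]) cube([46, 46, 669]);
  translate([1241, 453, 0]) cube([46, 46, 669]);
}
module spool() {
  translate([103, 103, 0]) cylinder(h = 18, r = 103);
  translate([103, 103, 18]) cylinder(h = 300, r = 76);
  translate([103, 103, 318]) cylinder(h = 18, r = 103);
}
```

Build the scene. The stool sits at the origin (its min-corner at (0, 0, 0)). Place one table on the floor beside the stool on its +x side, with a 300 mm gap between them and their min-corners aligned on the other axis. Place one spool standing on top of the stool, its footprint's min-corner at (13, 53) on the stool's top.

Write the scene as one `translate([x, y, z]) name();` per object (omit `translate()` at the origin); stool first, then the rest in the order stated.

stool();
translate([621, 0, 0]) table();
translate([13, 53, 438]) spool();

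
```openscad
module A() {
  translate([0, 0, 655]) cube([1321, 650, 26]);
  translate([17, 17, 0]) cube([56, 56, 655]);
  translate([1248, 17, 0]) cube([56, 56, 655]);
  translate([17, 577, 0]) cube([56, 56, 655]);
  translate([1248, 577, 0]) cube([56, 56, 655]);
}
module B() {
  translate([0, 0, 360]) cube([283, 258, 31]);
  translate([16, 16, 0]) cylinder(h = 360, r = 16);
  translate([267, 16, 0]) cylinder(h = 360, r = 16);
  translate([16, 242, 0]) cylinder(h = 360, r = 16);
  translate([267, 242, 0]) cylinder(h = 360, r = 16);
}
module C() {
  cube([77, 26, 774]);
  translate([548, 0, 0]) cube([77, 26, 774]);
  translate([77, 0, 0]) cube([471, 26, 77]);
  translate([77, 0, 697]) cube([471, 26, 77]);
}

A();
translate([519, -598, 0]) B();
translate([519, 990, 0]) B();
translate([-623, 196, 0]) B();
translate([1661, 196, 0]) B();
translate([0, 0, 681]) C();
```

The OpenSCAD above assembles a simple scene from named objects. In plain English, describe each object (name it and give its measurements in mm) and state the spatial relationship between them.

A is a rectangular dining table. The top is 1321×650×26 mm with its upper surface at z = 681 mm. It stands on four 56×56 mm square legs, each inset 17 mm from the nearest pair of top edges, running from the floor to the underside of the top.

B is a four-legged stool. The seat is 283×258 mm, 31 mm thick, top at z = 391 mm. It stands on four round legs, each 32 mm in diameter, from z = 0 to the seat underside, each leg's axis is inset half a diameter from the nearest pair of seat edges (so the leg's bounding box is flush with the corner).

C is a rectangular picture frame lying in the x–z plane (depth along y). The opening is 471 mm wide (x) by 620 mm tall (z), surrounded by a border 77 mm wide on all four sides. The frame is 26 mm deep and is made of two full-height vertical stiles with two horizontal rails fitted between them.

Four stools sit around the table at the −y, +y, −x, +x sides. The picture frame is on top of the table.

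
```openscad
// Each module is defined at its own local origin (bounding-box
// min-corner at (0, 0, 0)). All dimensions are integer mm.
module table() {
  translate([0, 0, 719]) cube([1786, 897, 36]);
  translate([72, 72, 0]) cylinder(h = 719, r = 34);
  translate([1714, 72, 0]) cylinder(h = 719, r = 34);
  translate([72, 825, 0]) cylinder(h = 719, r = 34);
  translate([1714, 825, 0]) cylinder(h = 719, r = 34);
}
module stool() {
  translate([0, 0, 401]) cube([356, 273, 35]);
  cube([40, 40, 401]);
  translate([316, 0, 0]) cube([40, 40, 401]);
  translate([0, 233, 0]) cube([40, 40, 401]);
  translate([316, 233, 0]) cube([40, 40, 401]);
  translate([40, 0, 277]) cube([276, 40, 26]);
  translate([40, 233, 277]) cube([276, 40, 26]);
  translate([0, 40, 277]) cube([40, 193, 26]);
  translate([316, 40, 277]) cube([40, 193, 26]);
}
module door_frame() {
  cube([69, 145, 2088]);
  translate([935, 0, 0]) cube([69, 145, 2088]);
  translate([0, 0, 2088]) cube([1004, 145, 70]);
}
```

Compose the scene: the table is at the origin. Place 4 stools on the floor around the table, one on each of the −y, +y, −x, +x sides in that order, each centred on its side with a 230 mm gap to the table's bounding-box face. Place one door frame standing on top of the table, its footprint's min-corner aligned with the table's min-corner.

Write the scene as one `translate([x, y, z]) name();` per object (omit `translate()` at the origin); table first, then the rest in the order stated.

table();
translate([715, -503, 0]) stool();
translate([715, 1127, 0]) stool();
translate([-586, 312, 0]) stool();
translate([2016, 312, 0]) stool();
translate([0, 0, 755]) door_frame();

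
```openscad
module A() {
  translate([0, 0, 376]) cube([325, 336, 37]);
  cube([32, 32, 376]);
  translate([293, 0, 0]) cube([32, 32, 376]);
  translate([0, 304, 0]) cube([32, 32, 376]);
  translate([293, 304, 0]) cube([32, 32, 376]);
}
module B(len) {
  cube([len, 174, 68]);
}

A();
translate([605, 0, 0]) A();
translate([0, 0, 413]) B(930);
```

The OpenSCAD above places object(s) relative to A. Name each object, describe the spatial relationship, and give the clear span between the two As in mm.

A is a stool. B is a beam. A beam spans the tops of two stools. The clear span between the two stools is 280 mm.

Second stool starts at x = 605; first ends at x = 325; clear span = 605 − 325 = 280 mm.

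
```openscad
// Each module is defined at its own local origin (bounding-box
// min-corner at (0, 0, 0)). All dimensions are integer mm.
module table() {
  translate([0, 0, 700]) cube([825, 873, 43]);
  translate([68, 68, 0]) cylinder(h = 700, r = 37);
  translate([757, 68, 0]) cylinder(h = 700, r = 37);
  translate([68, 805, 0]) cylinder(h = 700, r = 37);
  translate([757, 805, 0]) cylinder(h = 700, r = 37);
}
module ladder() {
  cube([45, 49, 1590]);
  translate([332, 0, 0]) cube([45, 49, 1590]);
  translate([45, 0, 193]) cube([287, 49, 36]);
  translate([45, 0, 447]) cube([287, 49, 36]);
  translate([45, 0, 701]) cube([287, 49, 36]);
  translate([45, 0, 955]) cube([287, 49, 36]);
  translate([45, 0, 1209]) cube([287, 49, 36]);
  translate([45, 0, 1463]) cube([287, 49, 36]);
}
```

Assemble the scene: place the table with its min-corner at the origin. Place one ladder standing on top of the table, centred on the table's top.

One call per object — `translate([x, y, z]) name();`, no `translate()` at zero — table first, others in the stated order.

table();
translate([224, 412, 743]) ladder();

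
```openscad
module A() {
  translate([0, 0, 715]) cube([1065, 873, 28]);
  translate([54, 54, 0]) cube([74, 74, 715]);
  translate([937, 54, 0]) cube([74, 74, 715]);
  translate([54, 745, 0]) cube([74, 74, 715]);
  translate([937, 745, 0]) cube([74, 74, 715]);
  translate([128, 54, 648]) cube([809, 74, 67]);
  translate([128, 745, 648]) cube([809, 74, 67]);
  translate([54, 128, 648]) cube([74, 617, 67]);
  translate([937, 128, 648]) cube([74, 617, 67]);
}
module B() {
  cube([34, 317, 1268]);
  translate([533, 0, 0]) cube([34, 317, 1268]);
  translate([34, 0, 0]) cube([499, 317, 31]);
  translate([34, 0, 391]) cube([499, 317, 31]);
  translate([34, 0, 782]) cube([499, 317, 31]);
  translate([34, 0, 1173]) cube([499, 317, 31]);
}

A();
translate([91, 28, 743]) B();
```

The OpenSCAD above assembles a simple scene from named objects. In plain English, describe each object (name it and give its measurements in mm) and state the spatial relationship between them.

A is a table with a 1065×873 mm rectangular top, 28 mm thick, top surface at z = 743 mm, supported by four 74×74 mm square legs, each inset 54 mm from the nearest pair of top edges, running from the floor. Four apron rails, 74 mm thick and 67 mm tall, run between adjacent legs with their top edges flush with the underside of the top and their outer faces flush with the legs' outer faces.

B is an open bookshelf. Two side panels, each 34 mm thick, 317 mm deep and 1268 mm tall, stand 567 mm apart (outside-to-outside). Between them sit 4 shelves, each 31 mm thick and 317 mm deep, spanning the full gap between the sides. The bottom shelf rests on the floor (its underside at z = 0) and the clear gap between one shelf's top and the next shelf's underside is 360 mm.

The bookshelf is on top of the table.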